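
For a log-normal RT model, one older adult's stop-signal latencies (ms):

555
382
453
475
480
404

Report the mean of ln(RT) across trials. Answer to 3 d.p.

6.120

ln(RT): 6.3190, 5.9454, 6.1159, 6.1633, 6.1738, 6.0014
Σ ln(RT) = 36.7188
Mean = 36.7188/6 = 6.11980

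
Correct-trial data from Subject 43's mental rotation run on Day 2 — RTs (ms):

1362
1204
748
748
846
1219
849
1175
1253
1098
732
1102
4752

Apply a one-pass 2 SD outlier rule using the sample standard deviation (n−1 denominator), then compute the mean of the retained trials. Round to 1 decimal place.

n = 13, ΣRT = 17088, M = 1314.462
Σ(x−M)² = 13372597.23; s = √(13372597.23/12) = 1055.643
Cutoffs: 1314.462 ± 2·1055.643 → [-796.8, 3425.7]
Outside: 4752 → excluded.
Retained (n=12): Σ = 12336, mean = 12336/12 = 1028.000

1028.0 ms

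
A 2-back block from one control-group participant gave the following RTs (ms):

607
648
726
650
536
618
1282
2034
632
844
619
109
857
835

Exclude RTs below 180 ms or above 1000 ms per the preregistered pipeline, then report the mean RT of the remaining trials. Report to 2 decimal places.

Excluded: 109, 1282, 2034
Retained (n=11): Σ = 7572
Mean = 7572/11 = 688.3636

688.36 ms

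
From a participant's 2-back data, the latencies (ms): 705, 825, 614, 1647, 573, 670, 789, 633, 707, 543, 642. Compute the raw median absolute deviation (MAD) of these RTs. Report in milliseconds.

Sorted: 543, 573, 614, 633, 642, 670, 705, 707, 789, 825, 1647 → median = 670
|x − 670|: 35, 155, 56, 977, 97, 0, 119, 37, 37, 127, 28
Sorted deviations: 0, 28, 35, 37, 37, 56, 97, 119, 127, 155, 977 → MAD = 56

56 ms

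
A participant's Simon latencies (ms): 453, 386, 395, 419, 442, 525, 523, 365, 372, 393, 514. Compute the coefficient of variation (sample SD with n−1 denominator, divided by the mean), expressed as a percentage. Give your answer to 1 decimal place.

n = 11, Σ = 4787, M = 435.1818
Σ(x−M)² = 37347.636; s = √(37347.636/10) = 61.1127
CV = 61.1127 / 435.1818 = 0.14043 = 14.043%

14.0%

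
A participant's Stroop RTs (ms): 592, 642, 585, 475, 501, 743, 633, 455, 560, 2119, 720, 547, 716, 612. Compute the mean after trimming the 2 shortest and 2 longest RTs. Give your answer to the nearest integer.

Sorted: 455, 475, 501, 547, 560, 585, 592, 612, 633, 642, 716, 720, 743, 2119
Drop lowest 2 (455, 475) and highest 2 (743, 2119)
Remaining (n=10): Σ = 6108, mean = 6108/10 = 610.800

611 ms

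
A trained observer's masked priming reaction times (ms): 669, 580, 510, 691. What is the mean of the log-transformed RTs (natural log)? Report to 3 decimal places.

ln(RT): 6.5058, 6.3630, 6.2344, 6.5381
Σ ln(RT) = 25.6414
Mean = 25.6414/4 = 6.41034

6.410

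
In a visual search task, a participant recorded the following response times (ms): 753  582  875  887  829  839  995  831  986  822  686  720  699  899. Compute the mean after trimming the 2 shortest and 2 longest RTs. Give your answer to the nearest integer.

Sorted: 582, 686, 699, 720, 753, 822, 829, 831, 839, 875, 887, 899, 986, 995
Drop lowest 2 (582, 686) and highest 2 (986, 995)
Remaining (n=10): Σ = 8154, mean = 8154/10 = 815.400

815 ms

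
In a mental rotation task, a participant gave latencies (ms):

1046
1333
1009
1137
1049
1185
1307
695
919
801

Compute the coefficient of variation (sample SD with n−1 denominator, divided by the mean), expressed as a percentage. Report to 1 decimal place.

n = 10, Σ = 10481, M = 1048.1000
Σ(x−M)² = 378780.900; s = √(378780.900/9) = 205.1506
CV = 205.1506 / 1048.1000 = 0.19574 = 19.574%

19.6%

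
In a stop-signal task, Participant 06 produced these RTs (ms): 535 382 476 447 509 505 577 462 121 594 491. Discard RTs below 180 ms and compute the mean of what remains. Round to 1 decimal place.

497.8 ms

Excluded: 121
Retained (n=10): Σ = 4978
Mean = 4978/10 = 497.8000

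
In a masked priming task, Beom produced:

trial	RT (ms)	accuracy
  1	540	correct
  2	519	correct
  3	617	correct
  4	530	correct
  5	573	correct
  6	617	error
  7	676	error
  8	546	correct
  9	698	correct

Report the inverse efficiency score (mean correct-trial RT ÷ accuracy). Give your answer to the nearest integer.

739 ms

Correct trials (n=7): 540, 519, 617, 530, 573, 546, 698
Mean correct RT = 4023/7 = 574.7143 ms
Proportion correct = 7/9
IES = 574.7143 / (7/9) = 738.918 ms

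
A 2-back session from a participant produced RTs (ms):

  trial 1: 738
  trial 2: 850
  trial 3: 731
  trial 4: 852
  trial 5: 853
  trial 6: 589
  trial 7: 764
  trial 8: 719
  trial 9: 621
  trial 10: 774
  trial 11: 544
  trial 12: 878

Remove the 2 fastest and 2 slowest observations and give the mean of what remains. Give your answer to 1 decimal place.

Sorted: 544, 589, 621, 719, 731, 738, 764, 774, 850, 852, 853, 878
Drop lowest 2 (544, 589) and highest 2 (853, 878)
Remaining (n=8): Σ = 6049, mean = 6049/8 = 756.125

756.1 ms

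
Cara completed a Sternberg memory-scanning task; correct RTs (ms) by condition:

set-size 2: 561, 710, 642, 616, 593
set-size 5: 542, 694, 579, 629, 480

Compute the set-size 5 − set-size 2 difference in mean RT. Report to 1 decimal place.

M(set-size 2) = 3122/5 = 624.400
M(set-size 5) = 2924/5 = 584.800
Difference = 584.800 − 624.400 = -39.600 ms

-39.6 ms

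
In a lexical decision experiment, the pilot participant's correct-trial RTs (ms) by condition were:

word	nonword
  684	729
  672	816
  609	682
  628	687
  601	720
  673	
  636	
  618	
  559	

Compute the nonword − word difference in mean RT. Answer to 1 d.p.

95.7 ms

M(word) = 5680/9 = 631.111
M(nonword) = 3634/5 = 726.800
Difference = 726.800 − 631.111 = 95.689 ms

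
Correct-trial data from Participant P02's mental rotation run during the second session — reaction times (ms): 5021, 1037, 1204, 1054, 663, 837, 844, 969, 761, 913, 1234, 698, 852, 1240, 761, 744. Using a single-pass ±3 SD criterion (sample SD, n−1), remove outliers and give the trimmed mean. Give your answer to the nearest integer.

n = 16, ΣRT = 18832, M = 1177.000
Σ(x−M)² = 16291324.00; s = √(16291324.00/15) = 1042.156
Cutoffs: 1177.000 ± 3·1042.156 → [-1949.5, 4303.5]
Outside: 5021 → excluded.
Retained (n=15): Σ = 13811, mean = 13811/15 = 920.733

921 ms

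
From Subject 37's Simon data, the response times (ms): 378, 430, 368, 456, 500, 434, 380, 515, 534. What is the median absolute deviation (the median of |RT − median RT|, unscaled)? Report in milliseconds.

56 ms

Sorted: 368, 378, 380, 430, 434, 456, 500, 515, 534 → median = 434
|x − 434|: 56, 4, 66, 22, 66, 0, 54, 81, 100
Sorted deviations: 0, 4, 22, 54, 56, 66, 66, 81, 100 → MAD = 56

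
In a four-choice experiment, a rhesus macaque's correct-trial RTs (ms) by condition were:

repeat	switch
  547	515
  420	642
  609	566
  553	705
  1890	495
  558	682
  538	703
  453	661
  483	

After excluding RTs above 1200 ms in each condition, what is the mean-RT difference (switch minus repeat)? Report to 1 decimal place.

repeat: exclude 1890
M(repeat) = 4161/8 = 520.125
M(switch) = 4969/8 = 621.125
Difference = 621.125 − 520.125 = 101.000 ms

101.0 ms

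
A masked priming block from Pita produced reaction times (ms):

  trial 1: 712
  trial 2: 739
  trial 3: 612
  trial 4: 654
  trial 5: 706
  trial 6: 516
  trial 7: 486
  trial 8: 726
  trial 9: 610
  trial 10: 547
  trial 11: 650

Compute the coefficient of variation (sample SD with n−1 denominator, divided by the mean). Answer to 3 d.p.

0.138

n = 11, Σ = 6958, M = 632.5455
Σ(x−M)² = 75846.727; s = √(75846.727/10) = 87.0900
CV = 87.0900 / 632.5455 = 0.13768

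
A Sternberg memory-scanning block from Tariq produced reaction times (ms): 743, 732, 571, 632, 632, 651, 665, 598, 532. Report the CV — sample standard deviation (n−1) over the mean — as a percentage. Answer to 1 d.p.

n = 9, Σ = 5756, M = 639.5556
Σ(x−M)² = 38134.222; s = √(38134.222/8) = 69.0419
CV = 69.0419 / 639.5556 = 0.10795 = 10.795%

10.8%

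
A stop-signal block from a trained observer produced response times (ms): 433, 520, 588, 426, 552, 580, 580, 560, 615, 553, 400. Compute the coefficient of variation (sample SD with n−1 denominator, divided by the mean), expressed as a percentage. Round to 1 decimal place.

14.0%

n = 11, Σ = 5807, M = 527.9091
Σ(x−M)² = 54678.909; s = √(54678.909/10) = 73.9452
CV = 73.9452 / 527.9091 = 0.14007 = 14.007%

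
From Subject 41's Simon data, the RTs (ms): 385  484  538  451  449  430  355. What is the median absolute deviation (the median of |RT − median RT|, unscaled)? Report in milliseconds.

35 ms

Sorted: 355, 385, 430, 449, 451, 484, 538 → median = 449
|x − 449|: 64, 35, 89, 2, 0, 19, 94
Sorted deviations: 0, 2, 19, 35, 64, 89, 94 → MAD = 35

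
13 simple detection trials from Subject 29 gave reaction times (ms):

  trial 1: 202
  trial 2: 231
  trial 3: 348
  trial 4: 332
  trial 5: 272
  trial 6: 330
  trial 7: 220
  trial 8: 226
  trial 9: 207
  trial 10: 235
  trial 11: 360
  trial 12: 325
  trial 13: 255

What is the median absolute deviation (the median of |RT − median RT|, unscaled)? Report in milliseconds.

Sorted: 202, 207, 220, 226, 231, 235, 255, 272, 325, 330, 332, 348, 360 → median = 255
|x − 255|: 53, 24, 93, 77, 17, 75, 35, 29, 48, 20, 105, 70, 0
Sorted deviations: 0, 17, 20, 24, 29, 35, 48, 53, 70, 75, 77, 93, 105 → MAD = 48

48 ms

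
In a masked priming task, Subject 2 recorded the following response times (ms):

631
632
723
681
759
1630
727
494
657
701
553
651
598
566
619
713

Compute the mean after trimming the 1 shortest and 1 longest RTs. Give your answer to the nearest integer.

Sorted: 494, 553, 566, 598, 619, 631, 632, 651, 657, 681, 701, 713, 723, 727, 759, 1630
Drop lowest 1 (494) and highest 1 (1630)
Remaining (n=14): Σ = 9211, mean = 9211/14 = 657.929

658 ms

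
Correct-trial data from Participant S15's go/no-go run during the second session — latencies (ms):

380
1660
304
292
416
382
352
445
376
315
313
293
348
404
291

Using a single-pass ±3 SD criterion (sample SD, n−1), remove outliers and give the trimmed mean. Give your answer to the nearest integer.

n = 15, ΣRT = 6571, M = 438.067
Σ(x−M)² = 1633472.93; s = √(1633472.93/14) = 341.580
Cutoffs: 438.067 ± 3·341.580 → [-586.7, 1462.8]
Outside: 1660 → excluded.
Retained (n=14): Σ = 4911, mean = 4911/14 = 350.786

351 ms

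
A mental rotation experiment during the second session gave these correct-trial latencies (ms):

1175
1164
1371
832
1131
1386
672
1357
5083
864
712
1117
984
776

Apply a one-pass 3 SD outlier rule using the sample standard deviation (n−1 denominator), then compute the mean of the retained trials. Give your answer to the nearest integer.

1042 ms

n = 14, ΣRT = 18624, M = 1330.286
Σ(x−M)² = 15933784.86; s = √(15933784.86/13) = 1107.102
Cutoffs: 1330.286 ± 3·1107.102 → [-1991.0, 4651.6]
Outside: 5083 → excluded.
Retained (n=13): Σ = 13541, mean = 13541/13 = 1041.615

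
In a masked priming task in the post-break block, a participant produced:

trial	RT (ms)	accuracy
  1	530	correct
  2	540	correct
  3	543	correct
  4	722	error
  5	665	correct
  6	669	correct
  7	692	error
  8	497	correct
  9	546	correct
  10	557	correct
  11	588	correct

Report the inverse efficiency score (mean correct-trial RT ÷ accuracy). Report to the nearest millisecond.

Correct trials (n=9): 530, 540, 543, 665, 669, 497, 546, 557, 588
Mean correct RT = 5135/9 = 570.5556 ms
Proportion correct = 9/11
IES = 570.5556 / (9/11) = 697.346 ms

697 ms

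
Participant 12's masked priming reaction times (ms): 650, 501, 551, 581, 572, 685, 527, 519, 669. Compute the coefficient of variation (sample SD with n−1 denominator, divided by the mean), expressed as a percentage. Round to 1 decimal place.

11.7%

n = 9, Σ = 5255, M = 583.8889
Σ(x−M)² = 37386.889; s = √(37386.889/8) = 68.3620
CV = 68.3620 / 583.8889 = 0.11708 = 11.708%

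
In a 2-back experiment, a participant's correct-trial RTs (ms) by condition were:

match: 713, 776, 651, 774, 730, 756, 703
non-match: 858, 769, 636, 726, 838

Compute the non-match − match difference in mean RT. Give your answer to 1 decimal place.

36.4 ms

M(match) = 5103/7 = 729.000
M(non-match) = 3827/5 = 765.400
Difference = 765.400 − 729.000 = 36.400 ms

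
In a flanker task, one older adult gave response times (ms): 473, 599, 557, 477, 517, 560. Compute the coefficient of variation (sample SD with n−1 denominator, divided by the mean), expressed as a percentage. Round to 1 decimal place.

n = 6, Σ = 3183, M = 530.5000
Σ(x−M)² = 12615.500; s = √(12615.500/5) = 50.2305
CV = 50.2305 / 530.5000 = 0.09469 = 9.469%

9.5%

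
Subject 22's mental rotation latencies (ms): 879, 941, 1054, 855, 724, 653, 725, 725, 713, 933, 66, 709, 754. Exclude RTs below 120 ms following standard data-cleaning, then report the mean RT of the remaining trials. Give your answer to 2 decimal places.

805.42 ms

Excluded: 66
Retained (n=12): Σ = 9665
Mean = 9665/12 = 805.4167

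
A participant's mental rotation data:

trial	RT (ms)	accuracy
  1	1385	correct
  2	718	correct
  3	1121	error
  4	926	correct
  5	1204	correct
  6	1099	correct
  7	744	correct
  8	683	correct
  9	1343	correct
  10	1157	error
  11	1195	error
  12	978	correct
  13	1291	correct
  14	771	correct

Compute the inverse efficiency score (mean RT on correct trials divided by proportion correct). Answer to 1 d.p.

Correct trials (n=11): 1385, 718, 926, 1204, 1099, 744, 683, 1343, 978, 1291, 771
Mean correct RT = 11142/11 = 1012.9091 ms
Proportion correct = 11/14
IES = 1012.9091 / (11/14) = 1289.157 ms

1289.2 ms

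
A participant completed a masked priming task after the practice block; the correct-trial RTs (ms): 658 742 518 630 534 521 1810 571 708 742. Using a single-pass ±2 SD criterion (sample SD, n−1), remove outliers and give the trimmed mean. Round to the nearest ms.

625 ms

n = 10, ΣRT = 7434, M = 743.400
Σ(x−M)² = 1332882.40; s = √(1332882.40/9) = 384.835
Cutoffs: 743.400 ± 2·384.835 → [-26.3, 1513.1]
Outside: 1810 → excluded.
Retained (n=9): Σ = 5624, mean = 5624/9 = 624.889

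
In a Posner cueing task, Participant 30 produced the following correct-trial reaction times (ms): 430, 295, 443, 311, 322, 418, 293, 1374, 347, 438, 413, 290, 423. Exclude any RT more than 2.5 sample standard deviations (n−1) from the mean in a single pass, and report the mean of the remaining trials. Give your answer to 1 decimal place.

368.6 ms

n = 13, ΣRT = 5797, M = 445.923
Σ(x−M)² = 977862.92; s = √(977862.92/12) = 285.462
Cutoffs: 445.923 ± 2.5·285.462 → [-267.7, 1159.6]
Outside: 1374 → excluded.
Retained (n=12): Σ = 4423, mean = 4423/12 = 368.583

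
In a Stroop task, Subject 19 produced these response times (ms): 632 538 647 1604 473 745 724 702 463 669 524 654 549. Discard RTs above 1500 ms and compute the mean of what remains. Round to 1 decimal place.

Excluded: 1604
Retained (n=12): Σ = 7320
Mean = 7320/12 = 610.0000

610.0 ms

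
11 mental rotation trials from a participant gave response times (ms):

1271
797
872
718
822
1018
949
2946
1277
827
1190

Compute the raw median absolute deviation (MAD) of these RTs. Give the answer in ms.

Sorted: 718, 797, 822, 827, 872, 949, 1018, 1190, 1271, 1277, 2946 → median = 949
|x − 949|: 322, 152, 77, 231, 127, 69, 0, 1997, 328, 122, 241
Sorted deviations: 0, 69, 77, 122, 127, 152, 231, 241, 322, 328, 1997 → MAD = 152

152 ms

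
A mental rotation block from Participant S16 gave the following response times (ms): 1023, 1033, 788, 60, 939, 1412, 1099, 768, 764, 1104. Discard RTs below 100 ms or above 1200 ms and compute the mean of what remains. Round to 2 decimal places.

Excluded: 60, 1412
Retained (n=8): Σ = 7518
Mean = 7518/8 = 939.7500

939.75 ms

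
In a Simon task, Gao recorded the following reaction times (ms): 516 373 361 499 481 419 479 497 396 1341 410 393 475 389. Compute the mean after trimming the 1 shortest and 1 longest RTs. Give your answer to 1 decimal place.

443.9 ms

Sorted: 361, 373, 389, 393, 396, 410, 419, 475, 479, 481, 497, 499, 516, 1341
Drop lowest 1 (361) and highest 1 (1341)
Remaining (n=12): Σ = 5327, mean = 5327/12 = 443.917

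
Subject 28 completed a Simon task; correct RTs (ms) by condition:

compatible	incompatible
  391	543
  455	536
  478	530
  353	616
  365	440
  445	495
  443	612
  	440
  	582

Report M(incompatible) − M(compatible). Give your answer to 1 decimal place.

M(compatible) = 2930/7 = 418.571
M(incompatible) = 4794/9 = 532.667
Difference = 532.667 − 418.571 = 114.095 ms

114.1 ms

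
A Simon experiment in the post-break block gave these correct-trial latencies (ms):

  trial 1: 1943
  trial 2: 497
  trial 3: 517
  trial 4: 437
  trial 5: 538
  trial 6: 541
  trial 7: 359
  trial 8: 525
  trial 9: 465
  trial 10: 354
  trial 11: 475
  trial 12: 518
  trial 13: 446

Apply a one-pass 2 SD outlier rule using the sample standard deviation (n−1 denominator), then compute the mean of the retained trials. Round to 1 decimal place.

472.7 ms

n = 13, ΣRT = 7615, M = 585.769
Σ(x−M)² = 2040920.31; s = √(2040920.31/12) = 412.404
Cutoffs: 585.769 ± 2·412.404 → [-239.0, 1410.6]
Outside: 1943 → excluded.
Retained (n=12): Σ = 5672, mean = 5672/12 = 472.667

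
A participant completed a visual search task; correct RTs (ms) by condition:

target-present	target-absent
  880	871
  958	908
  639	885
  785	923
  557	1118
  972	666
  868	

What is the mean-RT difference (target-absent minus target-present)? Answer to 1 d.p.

86.7 ms

M(target-present) = 5659/7 = 808.429
M(target-absent) = 5371/6 = 895.167
Difference = 895.167 − 808.429 = 86.738 ms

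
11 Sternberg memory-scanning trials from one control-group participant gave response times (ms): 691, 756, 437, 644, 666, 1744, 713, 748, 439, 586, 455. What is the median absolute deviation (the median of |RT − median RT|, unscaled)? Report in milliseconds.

82 ms

Sorted: 437, 439, 455, 586, 644, 666, 691, 713, 748, 756, 1744 → median = 666
|x − 666|: 25, 90, 229, 22, 0, 1078, 47, 82, 227, 80, 211
Sorted deviations: 0, 22, 25, 47, 80, 82, 90, 211, 227, 229, 1078 → MAD = 82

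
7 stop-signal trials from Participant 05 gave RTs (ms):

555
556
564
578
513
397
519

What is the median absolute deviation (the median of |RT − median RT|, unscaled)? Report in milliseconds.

Sorted: 397, 513, 519, 555, 556, 564, 578 → median = 555
|x − 555|: 0, 1, 9, 23, 42, 158, 36
Sorted deviations: 0, 1, 9, 23, 36, 42, 158 → MAD = 23

23 ms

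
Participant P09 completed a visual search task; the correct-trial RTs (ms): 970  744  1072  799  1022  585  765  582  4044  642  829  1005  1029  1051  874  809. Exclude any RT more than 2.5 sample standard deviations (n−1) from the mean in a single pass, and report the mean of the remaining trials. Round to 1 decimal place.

851.9 ms

n = 16, ΣRT = 16822, M = 1051.375
Σ(x−M)² = 9951613.75; s = √(9951613.75/15) = 814.519
Cutoffs: 1051.375 ± 2.5·814.519 → [-984.9, 3087.7]
Outside: 4044 → excluded.
Retained (n=15): Σ = 12778, mean = 12778/15 = 851.867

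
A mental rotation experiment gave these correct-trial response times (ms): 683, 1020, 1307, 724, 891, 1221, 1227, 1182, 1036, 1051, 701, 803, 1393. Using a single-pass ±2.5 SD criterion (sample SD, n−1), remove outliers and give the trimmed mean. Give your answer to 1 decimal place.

n = 13, ΣRT = 13239, M = 1018.385
Σ(x−M)² = 698851.08; s = √(698851.08/12) = 241.325
Cutoffs: 1018.385 ± 2.5·241.325 → [415.1, 1621.7]
No RTs fall outside the cutoffs; all 13 retained. Mean = 13239/13 = 1018.385

1018.4 ms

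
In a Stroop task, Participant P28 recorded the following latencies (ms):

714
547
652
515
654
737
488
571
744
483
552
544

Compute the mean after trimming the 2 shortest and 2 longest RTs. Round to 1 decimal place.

593.6 ms

Sorted: 483, 488, 515, 544, 547, 552, 571, 652, 654, 714, 737, 744
Drop lowest 2 (483, 488) and highest 2 (737, 744)
Remaining (n=8): Σ = 4749, mean = 4749/8 = 593.625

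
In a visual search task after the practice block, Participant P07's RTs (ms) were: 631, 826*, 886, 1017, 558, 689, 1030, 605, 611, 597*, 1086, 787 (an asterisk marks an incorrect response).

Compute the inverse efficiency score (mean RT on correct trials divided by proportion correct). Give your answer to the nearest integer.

Correct trials (n=10): 631, 886, 1017, 558, 689, 1030, 605, 611, 1086, 787
Mean correct RT = 7900/10 = 790.0000 ms
Proportion correct = 10/12
IES = 790.0000 / (10/12) = 948.000 ms

948 ms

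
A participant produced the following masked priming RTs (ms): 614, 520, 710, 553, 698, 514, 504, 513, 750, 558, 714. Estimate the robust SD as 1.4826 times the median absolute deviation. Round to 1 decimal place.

80.1 ms

Sorted: 504, 513, 514, 520, 553, 558, 614, 698, 710, 714, 750 → median = 558
|x − 558| sorted: 0, 5, 38, 44, 45, 54, 56, 140, 152, 156, 192 → MAD = 54
Robust SD ≈ 1.4826 × 54 = 80.060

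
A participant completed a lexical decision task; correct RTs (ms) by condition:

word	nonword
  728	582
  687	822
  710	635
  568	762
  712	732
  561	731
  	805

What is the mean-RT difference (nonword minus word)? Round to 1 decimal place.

63.1 ms

M(word) = 3966/6 = 661.000
M(nonword) = 5069/7 = 724.143
Difference = 724.143 − 661.000 = 63.143 ms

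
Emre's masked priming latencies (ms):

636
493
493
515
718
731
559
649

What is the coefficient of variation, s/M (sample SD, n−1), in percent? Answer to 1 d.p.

16.3%

n = 8, Σ = 4794, M = 599.2500
Σ(x−M)² = 66581.500; s = √(66581.500/7) = 97.5277
CV = 97.5277 / 599.2500 = 0.16275 = 16.275%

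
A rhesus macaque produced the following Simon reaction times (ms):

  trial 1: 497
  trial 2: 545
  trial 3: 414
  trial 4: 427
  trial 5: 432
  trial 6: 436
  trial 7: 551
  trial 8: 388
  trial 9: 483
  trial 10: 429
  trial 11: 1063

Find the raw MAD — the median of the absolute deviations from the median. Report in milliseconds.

47 ms

Sorted: 388, 414, 427, 429, 432, 436, 483, 497, 545, 551, 1063 → median = 436
|x − 436|: 61, 109, 22, 9, 4, 0, 115, 48, 47, 7, 627
Sorted deviations: 0, 4, 7, 9, 22, 47, 48, 61, 109, 115, 627 → MAD = 47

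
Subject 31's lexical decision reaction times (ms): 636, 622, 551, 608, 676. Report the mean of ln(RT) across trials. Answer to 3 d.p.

6.425

ln(RT): 6.4552, 6.4329, 6.3117, 6.4102, 6.5162
Σ ln(RT) = 32.1262
Mean = 32.1262/5 = 6.42525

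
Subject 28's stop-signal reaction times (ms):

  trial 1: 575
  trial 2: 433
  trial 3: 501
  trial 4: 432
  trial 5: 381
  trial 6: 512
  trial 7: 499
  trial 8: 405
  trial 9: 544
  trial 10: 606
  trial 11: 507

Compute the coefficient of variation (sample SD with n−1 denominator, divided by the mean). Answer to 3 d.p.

n = 11, Σ = 5395, M = 490.4545
Σ(x−M)² = 50288.727; s = √(50288.727/10) = 70.9145
CV = 70.9145 / 490.4545 = 0.14459

0.145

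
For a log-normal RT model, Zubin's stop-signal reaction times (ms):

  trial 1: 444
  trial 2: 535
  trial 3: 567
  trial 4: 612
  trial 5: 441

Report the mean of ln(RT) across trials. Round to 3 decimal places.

6.245

ln(RT): 6.0958, 6.2823, 6.3404, 6.4167, 6.0890
Σ ln(RT) = 31.2242
Mean = 31.2242/5 = 6.24485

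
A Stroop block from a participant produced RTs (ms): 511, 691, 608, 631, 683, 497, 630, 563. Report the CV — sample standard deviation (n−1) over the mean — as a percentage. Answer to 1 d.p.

12.1%

n = 8, Σ = 4814, M = 601.7500
Σ(x−M)² = 36969.500; s = √(36969.500/7) = 72.6729
CV = 72.6729 / 601.7500 = 0.12077 = 12.077%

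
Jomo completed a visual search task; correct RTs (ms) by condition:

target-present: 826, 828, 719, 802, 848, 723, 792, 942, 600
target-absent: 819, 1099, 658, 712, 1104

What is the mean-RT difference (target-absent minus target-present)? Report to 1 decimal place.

91.7 ms

M(target-present) = 7080/9 = 786.667
M(target-absent) = 4392/5 = 878.400
Difference = 878.400 − 786.667 = 91.733 ms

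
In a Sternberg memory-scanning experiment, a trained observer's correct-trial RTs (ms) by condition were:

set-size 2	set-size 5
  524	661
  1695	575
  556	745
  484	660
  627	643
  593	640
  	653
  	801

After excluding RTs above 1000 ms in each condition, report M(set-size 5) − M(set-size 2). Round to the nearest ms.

set-size 2: exclude 1695
M(set-size 2) = 2784/5 = 556.800
M(set-size 5) = 5378/8 = 672.250
Difference = 672.250 − 556.800 = 115.450 ms

115 ms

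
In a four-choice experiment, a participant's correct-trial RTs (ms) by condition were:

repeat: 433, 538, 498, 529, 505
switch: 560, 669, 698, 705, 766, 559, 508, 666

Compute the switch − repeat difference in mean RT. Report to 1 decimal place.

M(repeat) = 2503/5 = 500.600
M(switch) = 5131/8 = 641.375
Difference = 641.375 − 500.600 = 140.775 ms

140.8 ms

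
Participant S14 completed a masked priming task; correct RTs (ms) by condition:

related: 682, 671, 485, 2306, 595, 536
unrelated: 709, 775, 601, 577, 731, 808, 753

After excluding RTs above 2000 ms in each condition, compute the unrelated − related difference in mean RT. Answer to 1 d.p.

113.9 ms

related: exclude 2306
M(related) = 2969/5 = 593.800
M(unrelated) = 4954/7 = 707.714
Difference = 707.714 − 593.800 = 113.914 ms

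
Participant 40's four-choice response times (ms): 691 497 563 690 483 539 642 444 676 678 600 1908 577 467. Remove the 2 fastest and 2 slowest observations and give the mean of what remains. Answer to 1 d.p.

594.5 ms

Sorted: 444, 467, 483, 497, 539, 563, 577, 600, 642, 676, 678, 690, 691, 1908
Drop lowest 2 (444, 467) and highest 2 (691, 1908)
Remaining (n=10): Σ = 5945, mean = 5945/10 = 594.500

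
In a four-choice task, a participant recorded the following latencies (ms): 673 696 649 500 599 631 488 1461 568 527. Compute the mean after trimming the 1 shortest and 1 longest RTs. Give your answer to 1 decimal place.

Sorted: 488, 500, 527, 568, 599, 631, 649, 673, 696, 1461
Drop lowest 1 (488) and highest 1 (1461)
Remaining (n=8): Σ = 4843, mean = 4843/8 = 605.375

605.4 ms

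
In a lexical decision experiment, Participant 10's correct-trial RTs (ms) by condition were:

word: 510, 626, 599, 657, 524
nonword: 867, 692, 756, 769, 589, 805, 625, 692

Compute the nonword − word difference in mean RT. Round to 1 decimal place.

141.2 ms

M(word) = 2916/5 = 583.200
M(nonword) = 5795/8 = 724.375
Difference = 724.375 − 583.200 = 141.175 ms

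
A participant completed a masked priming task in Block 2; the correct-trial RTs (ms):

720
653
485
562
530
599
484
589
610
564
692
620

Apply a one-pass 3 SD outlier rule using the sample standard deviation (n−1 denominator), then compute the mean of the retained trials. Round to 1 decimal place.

n = 12, ΣRT = 7108, M = 592.333
Σ(x−M)² = 59910.67; s = √(59910.67/11) = 73.800
Cutoffs: 592.333 ± 3·73.800 → [370.9, 813.7]
No RTs fall outside the cutoffs; all 12 retained. Mean = 7108/12 = 592.333

592.3 ms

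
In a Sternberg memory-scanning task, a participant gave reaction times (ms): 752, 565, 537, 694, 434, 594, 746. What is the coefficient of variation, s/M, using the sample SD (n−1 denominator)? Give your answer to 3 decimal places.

n = 7, Σ = 4322, M = 617.4286
Σ(x−M)² = 83915.714; s = √(83915.714/6) = 118.2622
CV = 118.2622 / 617.4286 = 0.19154

0.192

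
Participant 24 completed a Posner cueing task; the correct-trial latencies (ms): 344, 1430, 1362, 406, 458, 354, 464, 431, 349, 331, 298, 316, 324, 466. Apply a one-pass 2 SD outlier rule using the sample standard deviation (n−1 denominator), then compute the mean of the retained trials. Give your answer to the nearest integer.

378 ms

n = 14, ΣRT = 7333, M = 523.786
Σ(x−M)² = 1820486.36; s = √(1820486.36/13) = 374.216
Cutoffs: 523.786 ± 2·374.216 → [-224.6, 1272.2]
Outside: 1362, 1430 → excluded.
Retained (n=12): Σ = 4541, mean = 4541/12 = 378.417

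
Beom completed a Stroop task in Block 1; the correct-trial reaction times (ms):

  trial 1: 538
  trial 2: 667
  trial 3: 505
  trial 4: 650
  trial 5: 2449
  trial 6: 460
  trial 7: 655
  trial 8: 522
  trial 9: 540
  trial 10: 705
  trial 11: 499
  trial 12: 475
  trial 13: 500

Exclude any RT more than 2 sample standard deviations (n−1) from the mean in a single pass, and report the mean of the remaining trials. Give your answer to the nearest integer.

n = 13, ΣRT = 9165, M = 705.000
Σ(x−M)² = 3374494.00; s = √(3374494.00/12) = 530.290
Cutoffs: 705.000 ± 2·530.290 → [-355.6, 1765.6]
Outside: 2449 → excluded.
Retained (n=12): Σ = 6716, mean = 6716/12 = 559.667

560 ms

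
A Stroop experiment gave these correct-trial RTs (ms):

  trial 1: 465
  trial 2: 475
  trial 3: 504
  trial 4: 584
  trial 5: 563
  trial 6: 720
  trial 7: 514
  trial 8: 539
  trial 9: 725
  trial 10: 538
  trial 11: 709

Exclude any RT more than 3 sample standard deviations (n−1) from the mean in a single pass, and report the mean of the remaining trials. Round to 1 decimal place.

576.0 ms

n = 11, ΣRT = 6336, M = 576.000
Σ(x−M)² = 95222.00; s = √(95222.00/10) = 97.582
Cutoffs: 576.000 ± 3·97.582 → [283.3, 868.7]
No RTs fall outside the cutoffs; all 11 retained. Mean = 6336/11 = 576.000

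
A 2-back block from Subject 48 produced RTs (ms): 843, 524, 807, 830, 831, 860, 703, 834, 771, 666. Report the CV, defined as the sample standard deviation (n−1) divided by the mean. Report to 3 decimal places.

0.139

n = 10, Σ = 7669, M = 766.9000
Σ(x−M)² = 101940.900; s = √(101940.900/9) = 106.4273
CV = 106.4273 / 766.9000 = 0.13878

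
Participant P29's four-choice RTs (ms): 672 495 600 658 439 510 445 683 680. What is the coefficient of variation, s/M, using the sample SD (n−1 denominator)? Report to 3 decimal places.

0.180

n = 9, Σ = 5182, M = 575.7778
Σ(x−M)² = 85627.556; s = √(85627.556/8) = 103.4575
CV = 103.4575 / 575.7778 = 0.17968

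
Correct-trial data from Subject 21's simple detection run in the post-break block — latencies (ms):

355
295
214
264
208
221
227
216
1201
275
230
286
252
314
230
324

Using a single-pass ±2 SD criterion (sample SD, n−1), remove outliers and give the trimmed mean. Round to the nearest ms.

261 ms

n = 16, ΣRT = 5112, M = 319.500
Σ(x−M)² = 858246.00; s = √(858246.00/15) = 239.199
Cutoffs: 319.500 ± 2·239.199 → [-158.9, 797.9]
Outside: 1201 → excluded.
Retained (n=15): Σ = 3911, mean = 3911/15 = 260.733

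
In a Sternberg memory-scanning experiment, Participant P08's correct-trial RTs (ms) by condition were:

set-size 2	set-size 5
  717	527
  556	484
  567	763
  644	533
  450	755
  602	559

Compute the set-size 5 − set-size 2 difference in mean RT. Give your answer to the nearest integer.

14 ms

M(set-size 2) = 3536/6 = 589.333
M(set-size 5) = 3621/6 = 603.500
Difference = 603.500 − 589.333 = 14.167 ms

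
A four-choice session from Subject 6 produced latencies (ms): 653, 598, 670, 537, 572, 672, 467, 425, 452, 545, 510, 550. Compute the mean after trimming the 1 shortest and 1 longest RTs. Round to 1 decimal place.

555.4 ms

Sorted: 425, 452, 467, 510, 537, 545, 550, 572, 598, 653, 670, 672
Drop lowest 1 (425) and highest 1 (672)
Remaining (n=10): Σ = 5554, mean = 5554/10 = 555.400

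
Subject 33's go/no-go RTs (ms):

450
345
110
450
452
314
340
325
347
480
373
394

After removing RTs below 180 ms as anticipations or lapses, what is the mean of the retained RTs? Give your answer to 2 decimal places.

Excluded: 110
Retained (n=11): Σ = 4270
Mean = 4270/11 = 388.1818

388.18 ms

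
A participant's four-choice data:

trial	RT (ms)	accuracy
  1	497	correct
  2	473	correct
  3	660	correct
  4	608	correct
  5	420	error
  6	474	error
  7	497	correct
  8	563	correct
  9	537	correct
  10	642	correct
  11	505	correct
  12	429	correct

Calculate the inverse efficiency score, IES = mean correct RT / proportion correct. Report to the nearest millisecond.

Correct trials (n=10): 497, 473, 660, 608, 497, 563, 537, 642, 505, 429
Mean correct RT = 5411/10 = 541.1000 ms
Proportion correct = 10/12
IES = 541.1000 / (10/12) = 649.320 ms

649 ms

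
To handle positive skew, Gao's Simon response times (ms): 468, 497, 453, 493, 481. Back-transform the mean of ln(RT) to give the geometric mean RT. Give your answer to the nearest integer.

478 ms

ln(RT): 6.1485, 6.2086, 6.1159, 6.2005, 6.1759
Mean ln(RT) = 30.8493/5 = 6.16987
Geometric mean = exp(6.16987) = 478.12 ms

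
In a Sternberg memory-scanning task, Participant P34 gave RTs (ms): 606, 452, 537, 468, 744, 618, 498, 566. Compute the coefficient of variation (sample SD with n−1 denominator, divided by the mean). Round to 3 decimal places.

n = 8, Σ = 4489, M = 561.1250
Σ(x−M)² = 63862.875; s = √(63862.875/7) = 95.5158
CV = 95.5158 / 561.1250 = 0.17022

0.170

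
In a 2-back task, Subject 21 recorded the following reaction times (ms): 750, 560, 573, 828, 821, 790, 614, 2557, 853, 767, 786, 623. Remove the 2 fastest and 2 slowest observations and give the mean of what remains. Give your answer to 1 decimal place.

Sorted: 560, 573, 614, 623, 750, 767, 786, 790, 821, 828, 853, 2557
Drop lowest 2 (560, 573) and highest 2 (853, 2557)
Remaining (n=8): Σ = 5979, mean = 5979/8 = 747.375

747.4 ms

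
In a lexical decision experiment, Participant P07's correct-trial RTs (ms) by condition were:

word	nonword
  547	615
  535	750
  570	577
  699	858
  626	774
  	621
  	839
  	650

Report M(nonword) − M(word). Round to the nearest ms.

115 ms

M(word) = 2977/5 = 595.400
M(nonword) = 5684/8 = 710.500
Difference = 710.500 − 595.400 = 115.100 ms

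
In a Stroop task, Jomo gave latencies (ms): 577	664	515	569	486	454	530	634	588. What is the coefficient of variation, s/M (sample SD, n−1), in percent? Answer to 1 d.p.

n = 9, Σ = 5017, M = 557.4444
Σ(x−M)² = 37024.222; s = √(37024.222/8) = 68.0296
CV = 68.0296 / 557.4444 = 0.12204 = 12.204%

12.2%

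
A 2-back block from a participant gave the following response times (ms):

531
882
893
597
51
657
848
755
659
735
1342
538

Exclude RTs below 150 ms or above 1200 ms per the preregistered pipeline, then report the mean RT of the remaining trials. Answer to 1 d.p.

Excluded: 51, 1342
Retained (n=10): Σ = 7095
Mean = 7095/10 = 709.5000

709.5 ms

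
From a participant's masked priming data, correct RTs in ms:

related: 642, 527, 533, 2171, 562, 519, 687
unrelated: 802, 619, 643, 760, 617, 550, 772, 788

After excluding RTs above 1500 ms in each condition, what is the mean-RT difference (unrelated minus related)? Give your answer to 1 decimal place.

115.5 ms

related: exclude 2171
M(related) = 3470/6 = 578.333
M(unrelated) = 5551/8 = 693.875
Difference = 693.875 − 578.333 = 115.542 ms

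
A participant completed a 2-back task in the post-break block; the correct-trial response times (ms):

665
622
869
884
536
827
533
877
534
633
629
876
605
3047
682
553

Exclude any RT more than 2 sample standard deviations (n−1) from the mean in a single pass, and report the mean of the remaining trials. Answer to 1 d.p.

688.3 ms

n = 16, ΣRT = 13372, M = 835.750
Σ(x−M)² = 5484549.00; s = √(5484549.00/15) = 604.679
Cutoffs: 835.750 ± 2·604.679 → [-373.6, 2045.1]
Outside: 3047 → excluded.
Retained (n=15): Σ = 10325, mean = 10325/15 = 688.333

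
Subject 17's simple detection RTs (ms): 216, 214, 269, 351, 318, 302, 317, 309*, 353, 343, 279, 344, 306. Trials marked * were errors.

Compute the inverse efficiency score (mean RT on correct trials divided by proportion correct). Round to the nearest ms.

326 ms

Correct trials (n=12): 216, 214, 269, 351, 318, 302, 317, 353, 343, 279, 344, 306
Mean correct RT = 3612/12 = 301.0000 ms
Proportion correct = 12/13
IES = 301.0000 / (12/13) = 326.083 ms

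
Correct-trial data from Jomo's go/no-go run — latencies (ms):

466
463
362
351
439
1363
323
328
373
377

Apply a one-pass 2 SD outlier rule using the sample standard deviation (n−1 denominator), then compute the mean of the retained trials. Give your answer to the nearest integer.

387 ms

n = 10, ΣRT = 4845, M = 484.500
Σ(x−M)² = 882028.50; s = √(882028.50/9) = 313.055
Cutoffs: 484.500 ± 2·313.055 → [-141.6, 1110.6]
Outside: 1363 → excluded.
Retained (n=9): Σ = 3482, mean = 3482/9 = 386.889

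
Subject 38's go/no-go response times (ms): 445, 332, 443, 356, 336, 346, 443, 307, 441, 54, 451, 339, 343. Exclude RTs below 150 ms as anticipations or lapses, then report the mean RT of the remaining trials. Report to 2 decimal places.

Excluded: 54
Retained (n=12): Σ = 4582
Mean = 4582/12 = 381.8333

381.83 ms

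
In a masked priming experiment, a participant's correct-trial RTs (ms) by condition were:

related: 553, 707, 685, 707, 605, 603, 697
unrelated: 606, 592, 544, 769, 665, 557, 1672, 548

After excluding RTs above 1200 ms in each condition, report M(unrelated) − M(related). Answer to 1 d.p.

unrelated: exclude 1672
M(related) = 4557/7 = 651.000
M(unrelated) = 4281/7 = 611.571
Difference = 611.571 − 651.000 = -39.429 ms

-39.4 ms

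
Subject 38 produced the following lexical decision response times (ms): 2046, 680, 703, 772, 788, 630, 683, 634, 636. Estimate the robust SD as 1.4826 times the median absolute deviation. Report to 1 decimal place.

72.6 ms

Sorted: 630, 634, 636, 680, 683, 703, 772, 788, 2046 → median = 683
|x − 683| sorted: 0, 3, 20, 47, 49, 53, 89, 105, 1363 → MAD = 49
Robust SD ≈ 1.4826 × 49 = 72.647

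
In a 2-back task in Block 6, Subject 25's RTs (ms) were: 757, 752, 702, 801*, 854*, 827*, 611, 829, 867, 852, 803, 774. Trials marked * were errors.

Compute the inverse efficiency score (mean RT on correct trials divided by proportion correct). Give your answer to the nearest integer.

Correct trials (n=9): 757, 752, 702, 611, 829, 867, 852, 803, 774
Mean correct RT = 6947/9 = 771.8889 ms
Proportion correct = 9/12
IES = 771.8889 / (9/12) = 1029.185 ms

1029 ms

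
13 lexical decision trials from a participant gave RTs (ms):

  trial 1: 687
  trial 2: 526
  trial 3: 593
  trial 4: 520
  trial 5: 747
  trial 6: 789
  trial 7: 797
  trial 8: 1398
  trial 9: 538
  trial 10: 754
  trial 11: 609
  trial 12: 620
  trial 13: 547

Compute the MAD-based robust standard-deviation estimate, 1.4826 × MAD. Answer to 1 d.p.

139.4 ms

Sorted: 520, 526, 538, 547, 593, 609, 620, 687, 747, 754, 789, 797, 1398 → median = 620
|x − 620| sorted: 0, 11, 27, 67, 73, 82, 94, 100, 127, 134, 169, 177, 778 → MAD = 94
Robust SD ≈ 1.4826 × 94 = 139.364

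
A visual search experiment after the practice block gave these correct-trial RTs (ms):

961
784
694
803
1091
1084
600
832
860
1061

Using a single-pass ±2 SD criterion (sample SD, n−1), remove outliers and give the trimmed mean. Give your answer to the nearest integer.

877 ms

n = 10, ΣRT = 8770, M = 877.000
Σ(x−M)² = 256214.00; s = √(256214.00/9) = 168.725
Cutoffs: 877.000 ± 2·168.725 → [539.5, 1214.5]
No RTs fall outside the cutoffs; all 10 retained. Mean = 8770/10 = 877.000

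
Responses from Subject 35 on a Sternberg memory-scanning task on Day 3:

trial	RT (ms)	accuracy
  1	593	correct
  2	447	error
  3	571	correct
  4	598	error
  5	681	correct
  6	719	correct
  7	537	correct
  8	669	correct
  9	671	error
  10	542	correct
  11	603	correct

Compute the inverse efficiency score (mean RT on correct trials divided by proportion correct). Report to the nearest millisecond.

Correct trials (n=8): 593, 571, 681, 719, 537, 669, 542, 603
Mean correct RT = 4915/8 = 614.3750 ms
Proportion correct = 8/11
IES = 614.3750 / (8/11) = 844.766 ms

845 ms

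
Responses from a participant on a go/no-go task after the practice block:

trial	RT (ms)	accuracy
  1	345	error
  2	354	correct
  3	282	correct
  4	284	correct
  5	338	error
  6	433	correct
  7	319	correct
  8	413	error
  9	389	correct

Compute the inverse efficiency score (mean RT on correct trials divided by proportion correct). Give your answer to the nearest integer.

Correct trials (n=6): 354, 282, 284, 433, 319, 389
Mean correct RT = 2061/6 = 343.5000 ms
Proportion correct = 6/9
IES = 343.5000 / (6/9) = 515.250 ms

515 ms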